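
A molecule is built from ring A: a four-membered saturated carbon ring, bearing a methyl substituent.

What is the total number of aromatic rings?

0

Ring A has only sp³ atoms, so it is not fully conjugated — not aromatic (cyclobutane).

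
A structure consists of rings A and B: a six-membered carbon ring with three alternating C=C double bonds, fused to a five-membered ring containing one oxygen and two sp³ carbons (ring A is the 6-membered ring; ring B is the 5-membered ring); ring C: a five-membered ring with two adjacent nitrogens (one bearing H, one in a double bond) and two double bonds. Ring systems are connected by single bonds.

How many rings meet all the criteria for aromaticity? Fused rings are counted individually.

2

Ring A is fully conjugated (every ring atom contributes a p orbital); 3 ring double bonds give 6 π electrons. Since 6 = 4n+2 (n=1), ring A is aromatic (benzene ring).
Ring B has two sp³ carbons, so it is not fully conjugated — not aromatic (oxolane ring).
Ring C is planar and fully conjugated; 2 ring double bonds (4 π electrons) plus a heteroatom lone pair (2) give 6 π electrons. That satisfies 4n+2 with n=1, so ring C is aromatic (pyrazole).
Aromatic: A, C. Total: 2.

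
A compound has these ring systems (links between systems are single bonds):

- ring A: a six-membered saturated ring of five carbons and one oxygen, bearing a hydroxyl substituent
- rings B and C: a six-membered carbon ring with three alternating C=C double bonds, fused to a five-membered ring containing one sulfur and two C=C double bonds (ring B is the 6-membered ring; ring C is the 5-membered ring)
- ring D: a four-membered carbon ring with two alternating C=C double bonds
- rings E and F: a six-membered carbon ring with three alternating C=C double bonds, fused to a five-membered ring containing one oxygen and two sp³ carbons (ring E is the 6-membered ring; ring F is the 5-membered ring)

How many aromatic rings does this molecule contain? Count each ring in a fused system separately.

3

Ring A has only sp³ atoms, so it is not fully conjugated — not aromatic (tetrahydropyran).
Rings B and C form a fused bicyclic system (with one sulfur) with 9 sp² atoms and 10 π electrons from ring double bonds plus a heteroatom lone pair. 10 = 4(2)+2, so the system is aromatic and both rings count as aromatic (benzothiophene).
Ring D has only sp² ring atoms; a planar conformation would have a fully conjugated π system of 4 electrons. But 4 = 4(1), which is 4n not 4n+2, so ring D is not aromatic (cyclobutadiene) — cyclobutadiene is antiaromatic and distorts to a rectangle.
Ring E is planar and fully conjugated; 3 ring double bonds give 6 π electrons. 6 = 4(1)+2, so ring E is aromatic (benzene ring).
Ring F has two sp³ carbons, so it is not fully conjugated — not aromatic (oxolane ring).
Aromatic: B, C, E. Total: 3.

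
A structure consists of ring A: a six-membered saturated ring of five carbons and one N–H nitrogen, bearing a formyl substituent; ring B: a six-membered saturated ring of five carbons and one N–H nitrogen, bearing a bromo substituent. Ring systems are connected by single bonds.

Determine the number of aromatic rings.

Ring A has only sp³ atoms, so it is not fully conjugated — not aromatic (piperidine).
Ring B has only sp³ atoms, so it is not fully conjugated — not aromatic (piperidine).
No ring is aromatic. Total: 0.

0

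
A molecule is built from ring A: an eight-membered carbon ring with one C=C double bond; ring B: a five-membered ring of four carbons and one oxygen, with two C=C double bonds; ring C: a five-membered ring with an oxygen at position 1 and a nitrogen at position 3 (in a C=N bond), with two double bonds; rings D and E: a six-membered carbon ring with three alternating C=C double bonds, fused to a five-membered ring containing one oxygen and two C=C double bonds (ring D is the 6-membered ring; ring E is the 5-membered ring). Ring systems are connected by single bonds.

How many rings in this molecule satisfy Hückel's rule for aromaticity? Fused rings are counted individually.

Ring A has six sp³ carbons, so it is not fully conjugated — not aromatic (cyclooctene).
Ring B is planar and fully conjugated; 2 ring double bonds (4 π electrons) plus a heteroatom lone pair (2) give 6 π electrons. Since 6 = 4n+2 (n=1), ring B is aromatic (furan).
Ring C is planar and fully conjugated; 2 ring double bonds (4 π electrons) plus a heteroatom lone pair (2) give 6 π electrons. Since 6 = 4n+2 (n=1), ring C is aromatic (oxazole).
Rings D and E form a fused bicyclic system (with one oxygen) with 9 sp² atoms and 10 π electrons from ring double bonds plus a heteroatom lone pair. 10 = 4(2)+2, so the system is aromatic and both rings count as aromatic (benzofuran).
Aromatic: B, C, D, E. Total: 4.

4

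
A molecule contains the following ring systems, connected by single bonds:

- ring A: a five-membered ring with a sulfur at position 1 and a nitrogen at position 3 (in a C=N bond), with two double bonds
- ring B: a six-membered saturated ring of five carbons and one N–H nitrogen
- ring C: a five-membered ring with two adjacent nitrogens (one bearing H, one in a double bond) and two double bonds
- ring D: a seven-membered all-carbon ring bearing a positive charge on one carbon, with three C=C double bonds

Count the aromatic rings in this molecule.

3

Ring A is planar and fully conjugated; 2 ring double bonds (4 π electrons) plus a heteroatom lone pair (2) give 6 π electrons. That satisfies 4n+2 with n=1, so ring A is aromatic (thiazole).
Ring B has only sp³ atoms, so it is not fully conjugated — not aromatic (piperidine).
Ring C has a continuous p-orbital overlap around the ring; 2 ring double bonds (4 π electrons) plus a heteroatom lone pair (2) give 6 π electrons. That satisfies 4n+2 with n=1, so ring C is aromatic (pyrazole).
Ring D has a continuous p-orbital overlap around the ring; 3 ring double bonds (6 π electrons) plus the carbocation's empty p orbital (0, but keeps the ring conjugated) give 6 π electrons. Since 6 = 4n+2 (n=1), ring D is aromatic (tropylium cation).
Aromatic: A, C, D. Total: 3.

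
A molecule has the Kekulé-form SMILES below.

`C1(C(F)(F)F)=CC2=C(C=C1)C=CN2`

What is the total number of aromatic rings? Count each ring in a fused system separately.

The SMILES encodes a six-membered carbon ring with three alternating C=C double bonds, fused to a five-membered ring containing one N–H nitrogen and two C=C double bonds.
The fused 6/5-membered bicyclic (with one N–H) is a single π system with 9 sp² atoms and 10 π electrons from ring double bonds plus a heteroatom lone pair. 10 = 4(2)+2, so the system is aromatic and both rings count as aromatic (indole).
2 of the 2 rings are aromatic. Total: 2.

2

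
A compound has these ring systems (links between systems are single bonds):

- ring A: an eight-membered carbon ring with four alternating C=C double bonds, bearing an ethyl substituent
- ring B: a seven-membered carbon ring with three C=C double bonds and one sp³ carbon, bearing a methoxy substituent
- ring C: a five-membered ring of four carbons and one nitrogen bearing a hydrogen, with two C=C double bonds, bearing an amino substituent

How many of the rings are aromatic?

1

Ring A has only sp² ring atoms; a planar conformation would have a fully conjugated π system of 8 electrons. But 8 = 4(2), which is 4n not 4n+2, so ring A is not aromatic (cyclooctatetraene) — cyclooctatetraene distorts into a non-planar tub to avoid antiaromaticity.
Ring B has one sp³ carbon, so it is not fully conjugated — not aromatic (cycloheptatriene).
Ring C is fully conjugated (every ring atom contributes a p orbital); 2 ring double bonds (4 π electrons) plus a heteroatom lone pair (2) give 6 π electrons. Since 6 = 4n+2 (n=1), ring C is aromatic (pyrrole).
Aromatic: C. Total: 1.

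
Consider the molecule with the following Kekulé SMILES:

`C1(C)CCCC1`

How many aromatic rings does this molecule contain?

0

The SMILES encodes a five-membered saturated carbon ring.
The 5-membered ring has only sp³ atoms, so it is not fully conjugated — not aromatic (cyclopentane).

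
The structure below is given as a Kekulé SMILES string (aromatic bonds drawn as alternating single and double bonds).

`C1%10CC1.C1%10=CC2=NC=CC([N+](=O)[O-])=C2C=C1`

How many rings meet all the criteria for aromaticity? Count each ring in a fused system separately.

2

The SMILES encodes a three-membered saturated carbon ring; two fused six-membered rings, each with three alternating double bonds; one ring is all carbon and the other has one ring nitrogen.
The 3-membered ring has only sp³ atoms, so it is not fully conjugated — not aromatic (cyclopropane).
The fused 6/6-membered bicyclic (with one nitrogen) is a single π system with 10 sp² atoms and 10 π electrons from ring double bonds. 10 = 4(2)+2, so the system is aromatic and both rings count as aromatic (quinoline).
2 of the 3 rings are aromatic. Total: 2.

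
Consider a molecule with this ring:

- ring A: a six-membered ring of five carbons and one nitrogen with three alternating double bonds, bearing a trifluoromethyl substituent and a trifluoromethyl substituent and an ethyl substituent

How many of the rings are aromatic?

Ring A is planar and fully conjugated; 3 ring double bonds give 6 π electrons. That satisfies 4n+2 with n=1, so ring A is aromatic (pyridine).

1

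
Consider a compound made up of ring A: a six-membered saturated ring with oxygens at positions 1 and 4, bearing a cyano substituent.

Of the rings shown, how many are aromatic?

0

Ring A has only sp³ atoms, so it is not fully conjugated — not aromatic (1,4-dioxane).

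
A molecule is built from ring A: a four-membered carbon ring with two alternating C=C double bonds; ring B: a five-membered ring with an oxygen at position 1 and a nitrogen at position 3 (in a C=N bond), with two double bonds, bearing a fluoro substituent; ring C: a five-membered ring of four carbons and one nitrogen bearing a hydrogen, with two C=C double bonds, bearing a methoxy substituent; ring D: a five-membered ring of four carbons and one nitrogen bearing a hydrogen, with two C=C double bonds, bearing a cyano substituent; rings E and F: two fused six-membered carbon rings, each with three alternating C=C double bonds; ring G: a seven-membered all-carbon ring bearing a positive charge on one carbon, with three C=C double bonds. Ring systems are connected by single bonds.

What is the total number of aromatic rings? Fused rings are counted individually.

6

Ring A has only sp² ring atoms; a planar conformation would have a fully conjugated π system of 4 electrons. But 4 = 4(1), which is 4n not 4n+2, so ring A is not aromatic (cyclobutadiene) — cyclobutadiene is antiaromatic and distorts to a rectangle.
Ring B is fully conjugated (every ring atom contributes a p orbital); 2 ring double bonds (4 π electrons) plus a heteroatom lone pair (2) give 6 π electrons. That satisfies 4n+2 with n=1, so ring B is aromatic (oxazole).
Ring C is fully conjugated (every ring atom contributes a p orbital); 2 ring double bonds (4 π electrons) plus a heteroatom lone pair (2) give 6 π electrons. Since 6 = 4n+2 (n=1), ring C is aromatic (pyrrole).
Ring D is fully conjugated (every ring atom contributes a p orbital); 2 ring double bonds (4 π electrons) plus a heteroatom lone pair (2) give 6 π electrons. Since 6 = 4n+2 (n=1), ring D is aromatic (pyrrole).
Rings E and F form a fused bicyclic system with 10 sp² atoms and 10 π electrons from ring double bonds. 10 = 4(2)+2, so the system is aromatic and both rings count as aromatic (naphthalene).
Ring G has a continuous p-orbital overlap around the ring; 3 ring double bonds (6 π electrons) plus the carbocation's empty p orbital (0, but keeps the ring conjugated) give 6 π electrons. That satisfies 4n+2 with n=1, so ring G is aromatic (tropylium cation).
Aromatic: B, C, D, E, F, G. Total: 6.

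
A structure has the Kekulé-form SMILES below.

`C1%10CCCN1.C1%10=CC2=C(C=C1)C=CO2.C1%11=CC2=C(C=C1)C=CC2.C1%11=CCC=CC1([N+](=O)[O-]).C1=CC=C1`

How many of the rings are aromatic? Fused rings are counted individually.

The SMILES encodes a five-membered saturated ring of four carbons and one N–H nitrogen; a six-membered carbon ring with three alternating C=C double bonds, fused to a five-membered ring containing one oxygen and two C=C double bonds; a six-membered carbon ring with three alternating C=C double bonds, fused to a five-membered carbon ring containing one C=C double bond and one sp³ carbon; a six-membered carbon ring with two isolated C=C double bonds and two sp³ carbons; a four-membered carbon ring with two alternating C=C double bonds.
The 5-membered ring with one N–H has only sp³ atoms, so it is not fully conjugated — not aromatic (pyrrolidine).
The fused 6/5-membered bicyclic (with one oxygen) is a single π system with 9 sp² atoms and 10 π electrons from ring double bonds plus a heteroatom lone pair. 10 = 4(2)+2, so the system is aromatic and both rings count as aromatic (benzofuran).
The 6-membered ring is planar and fully conjugated; 3 ring double bonds give 6 π electrons. That satisfies 4n+2 with n=1, so it is aromatic (benzene ring).
The 5-membered ring has one sp³ carbon, so it is not fully conjugated — not aromatic (cyclopentene ring).
The second 6-membered ring has two sp³ carbons, so it is not fully conjugated — not aromatic (1,4-cyclohexadiene).
The 4-membered ring has only sp² ring atoms; a planar conformation would have a fully conjugated π system of 4 electrons. But 4 = 4(1), which is 4n not 4n+2, so it is not aromatic (cyclobutadiene) — cyclobutadiene is antiaromatic and distorts to a rectangle.
3 of the 7 rings are aromatic. Total: 3.

3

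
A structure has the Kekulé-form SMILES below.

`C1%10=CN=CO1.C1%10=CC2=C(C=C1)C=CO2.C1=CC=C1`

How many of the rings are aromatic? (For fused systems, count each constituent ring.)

The SMILES encodes a five-membered ring with an oxygen at position 1 and a nitrogen at position 3 (in a C=N bond), with two double bonds; a six-membered carbon ring with three alternating C=C double bonds, fused to a five-membered ring containing one oxygen and two C=C double bonds; a four-membered carbon ring with two alternating C=C double bonds.
The 5-membered ring with one oxygen and one =N– is planar and fully conjugated; 2 ring double bonds (4 π electrons) plus a heteroatom lone pair (2) give 6 π electrons. 6 = 4(1)+2, so it is aromatic (oxazole).
The fused 6/5-membered bicyclic (with one oxygen) is a single π system with 9 sp² atoms and 10 π electrons from ring double bonds plus a heteroatom lone pair. 10 = 4(2)+2, so the system is aromatic and both rings count as aromatic (benzofuran).
The 4-membered ring has only sp² ring atoms; a planar conformation would have a fully conjugated π system of 4 electrons. But 4 = 4(1), which is 4n not 4n+2, so it is not aromatic (cyclobutadiene) — cyclobutadiene is antiaromatic and distorts to a rectangle.
3 of the 4 rings are aromatic. Total: 3.

3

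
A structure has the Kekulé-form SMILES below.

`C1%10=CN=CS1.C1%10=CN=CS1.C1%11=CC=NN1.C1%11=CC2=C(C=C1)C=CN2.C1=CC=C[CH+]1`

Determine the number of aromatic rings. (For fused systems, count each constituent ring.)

The SMILES encodes a five-membered ring with a sulfur at position 1 and a nitrogen at position 3 (in a C=N bond), with two double bonds; a five-membered ring with a sulfur at position 1 and a nitrogen at position 3 (in a C=N bond), with two double bonds; a five-membered ring with two adjacent nitrogens (one bearing H, one in a double bond) and two double bonds; a six-membered carbon ring with three alternating C=C double bonds, fused to a five-membered ring containing one N–H nitrogen and two C=C double bonds; a five-membered all-carbon ring bearing a positive charge on one carbon, with two C=C double bonds.
The 5-membered ring with one sulfur and one =N– has a continuous p-orbital overlap around the ring; 2 ring double bonds (4 π electrons) plus a heteroatom lone pair (2) give 6 π electrons. That satisfies 4n+2 with n=1, so it is aromatic (thiazole).
The second 5-membered ring with one sulfur and one =N– is planar and fully conjugated; 2 ring double bonds (4 π electrons) plus a heteroatom lone pair (2) give 6 π electrons. That satisfies 4n+2 with n=1, so it is aromatic (thiazole).
The 5-membered ring with two adjacent nitrogens (one N–H, one =N–) is planar and fully conjugated; 2 ring double bonds (4 π electrons) plus a heteroatom lone pair (2) give 6 π electrons. That satisfies 4n+2 with n=1, so it is aromatic (pyrazole).
The fused 6/5-membered bicyclic (with one N–H) is a single π system with 9 sp² atoms and 10 π electrons from ring double bonds plus a heteroatom lone pair. 10 = 4(2)+2, so the system is aromatic and both rings count as aromatic (indole).
The 5-membered ring has only sp² ring atoms; a planar conformation would have a fully conjugated π system of 4 electrons. But 4 = 4(1), which is 4n not 4n+2, so it is not aromatic (cyclopentadienyl cation).
5 of the 6 rings are aromatic. Total: 5.

5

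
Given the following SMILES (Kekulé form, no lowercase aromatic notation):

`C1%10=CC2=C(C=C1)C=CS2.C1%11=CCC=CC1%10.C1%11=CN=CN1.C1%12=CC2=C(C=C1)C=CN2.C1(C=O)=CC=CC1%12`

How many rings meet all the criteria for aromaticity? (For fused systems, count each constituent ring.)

5

The SMILES encodes a six-membered carbon ring with three alternating C=C double bonds, fused to a five-membered ring containing one sulfur and two C=C double bonds; a six-membered carbon ring with two isolated C=C double bonds and two sp³ carbons; a five-membered ring with nitrogens at positions 1 and 3 (one bearing H, one in a C=N bond) and two double bonds; a six-membered carbon ring with three alternating C=C double bonds, fused to a five-membered ring containing one N–H nitrogen and two C=C double bonds; a five-membered carbon ring with two conjugated C=C double bonds and one sp³ carbon.
The fused 6/5-membered bicyclic (with one sulfur) is a single π system with 9 sp² atoms and 10 π electrons from ring double bonds plus a heteroatom lone pair. 10 = 4(2)+2, so the system is aromatic and both rings count as aromatic (benzothiophene).
The 6-membered ring has two sp³ carbons, so it is not fully conjugated — not aromatic (1,4-cyclohexadiene).
The 5-membered ring with two nitrogens (one N–H, one =N–) is fully conjugated (every ring atom contributes a p orbital); 2 ring double bonds (4 π electrons) plus a heteroatom lone pair (2) give 6 π electrons. That satisfies 4n+2 with n=1, so it is aromatic (imidazole).
The fused 6/5-membered bicyclic (with one N–H) is a single π system with 9 sp² atoms and 10 π electrons from ring double bonds plus a heteroatom lone pair. 10 = 4(2)+2, so the system is aromatic and both rings count as aromatic (indole).
The 5-membered ring has one sp³ carbon, so it is not fully conjugated — not aromatic (cyclopentadiene).
5 of the 7 rings are aromatic. Total: 5.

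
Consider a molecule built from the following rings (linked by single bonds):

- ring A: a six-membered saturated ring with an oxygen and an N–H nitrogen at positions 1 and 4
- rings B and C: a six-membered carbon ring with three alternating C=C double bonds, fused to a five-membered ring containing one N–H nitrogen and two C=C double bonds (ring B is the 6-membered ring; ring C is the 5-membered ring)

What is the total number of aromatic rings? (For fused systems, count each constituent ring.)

2

Ring A has only sp³ atoms, so it is not fully conjugated — not aromatic (morpholine).
Rings B and C form a fused bicyclic system (with one N–H) with 9 sp² atoms and 10 π electrons from ring double bonds plus a heteroatom lone pair. 10 = 4(2)+2, so the system is aromatic and both rings count as aromatic (indole).
Aromatic: B, C. Total: 2.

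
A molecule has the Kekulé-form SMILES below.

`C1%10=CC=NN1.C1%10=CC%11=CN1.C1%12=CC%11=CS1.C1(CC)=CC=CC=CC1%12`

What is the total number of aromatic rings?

3

The SMILES encodes a five-membered ring with two adjacent nitrogens (one bearing H, one in a double bond) and two double bonds; a five-membered ring of four carbons and one nitrogen bearing a hydrogen, with two C=C double bonds; a five-membered ring of four carbons and one sulfur, with two C=C double bonds; a seven-membered carbon ring with three C=C double bonds and one sp³ carbon.
The 5-membered ring with two adjacent nitrogens (one N–H, one =N–) has a continuous p-orbital overlap around the ring; 2 ring double bonds (4 π electrons) plus a heteroatom lone pair (2) give 6 π electrons. Since 6 = 4n+2 (n=1), it is aromatic (pyrazole).
The 5-membered ring with one N–H is planar and fully conjugated; 2 ring double bonds (4 π electrons) plus a heteroatom lone pair (2) give 6 π electrons. That satisfies 4n+2 with n=1, so it is aromatic (pyrrole).
The 5-membered ring with one sulfur is fully conjugated (every ring atom contributes a p orbital); 2 ring double bonds (4 π electrons) plus a heteroatom lone pair (2) give 6 π electrons. That satisfies 4n+2 with n=1, so it is aromatic (thiophene).
The 7-membered ring has one sp³ carbon, so it is not fully conjugated — not aromatic (cycloheptatriene).
3 of the 4 rings are aromatic. Total: 3.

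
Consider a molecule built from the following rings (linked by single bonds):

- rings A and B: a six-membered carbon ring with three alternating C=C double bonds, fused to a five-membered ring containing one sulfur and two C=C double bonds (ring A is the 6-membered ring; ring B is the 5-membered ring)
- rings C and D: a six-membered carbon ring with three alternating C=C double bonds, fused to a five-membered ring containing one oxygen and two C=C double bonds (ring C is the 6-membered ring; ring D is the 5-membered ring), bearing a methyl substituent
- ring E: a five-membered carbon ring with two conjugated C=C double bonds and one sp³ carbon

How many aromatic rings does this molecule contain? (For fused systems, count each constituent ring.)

4

Rings A and B form a fused bicyclic system (with one sulfur) with 9 sp² atoms and 10 π electrons from ring double bonds plus a heteroatom lone pair. 10 = 4(2)+2, so the system is aromatic and both rings count as aromatic (benzothiophene).
Rings C and D form a fused bicyclic system (with one oxygen) with 9 sp² atoms and 10 π electrons from ring double bonds plus a heteroatom lone pair. 10 = 4(2)+2, so the system is aromatic and both rings count as aromatic (benzofuran).
Ring E has one sp³ carbon, so it is not fully conjugated — not aromatic (cyclopentadiene).
Aromatic: A, B, C, D. Total: 4.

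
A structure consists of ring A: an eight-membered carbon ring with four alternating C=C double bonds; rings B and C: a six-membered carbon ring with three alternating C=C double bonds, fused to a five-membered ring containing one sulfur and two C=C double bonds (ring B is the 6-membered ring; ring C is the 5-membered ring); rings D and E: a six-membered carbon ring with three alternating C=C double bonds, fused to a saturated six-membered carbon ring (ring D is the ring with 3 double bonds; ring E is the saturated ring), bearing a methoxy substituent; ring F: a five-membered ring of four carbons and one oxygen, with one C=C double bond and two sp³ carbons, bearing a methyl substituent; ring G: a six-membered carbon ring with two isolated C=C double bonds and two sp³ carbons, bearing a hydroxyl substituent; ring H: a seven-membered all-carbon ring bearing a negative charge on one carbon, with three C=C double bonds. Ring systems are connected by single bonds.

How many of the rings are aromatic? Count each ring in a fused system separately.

Ring A has only sp² ring atoms; a planar conformation would have a fully conjugated π system of 8 electrons. But 8 = 4(2), which is 4n not 4n+2, so ring A is not aromatic (cyclooctatetraene) — cyclooctatetraene distorts into a non-planar tub to avoid antiaromaticity.
Rings B and C form a fused bicyclic system (with one sulfur) with 9 sp² atoms and 10 π electrons from ring double bonds plus a heteroatom lone pair. 10 = 4(2)+2, so the system is aromatic and both rings count as aromatic (benzothiophene).
Ring D is planar and fully conjugated; 3 ring double bonds give 6 π electrons. That satisfies 4n+2 with n=1, so ring D is aromatic (benzene ring).
Ring E has four sp³ carbons, so it is not fully conjugated — not aromatic (cyclohexane ring).
Ring F has two sp³ carbons, so it is not fully conjugated — not aromatic (2,3-dihydrofuran).
Ring G has two sp³ carbons, so it is not fully conjugated — not aromatic (1,4-cyclohexadiene).
Ring H has only sp² ring atoms; a planar conformation would have a fully conjugated π system of 8 electrons. But 8 = 4(2), which is 4n not 4n+2, so ring H is not aromatic (cycloheptatrienyl anion).
Aromatic: B, C, D. Total: 3.

3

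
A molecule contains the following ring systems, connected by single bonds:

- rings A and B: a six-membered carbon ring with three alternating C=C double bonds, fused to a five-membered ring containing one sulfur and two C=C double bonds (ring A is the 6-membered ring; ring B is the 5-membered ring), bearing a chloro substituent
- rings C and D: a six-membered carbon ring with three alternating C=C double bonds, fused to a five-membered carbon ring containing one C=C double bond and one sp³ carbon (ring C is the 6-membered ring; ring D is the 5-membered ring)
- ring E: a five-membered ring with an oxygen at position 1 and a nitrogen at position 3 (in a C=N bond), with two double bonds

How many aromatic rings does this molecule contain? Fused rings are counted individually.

4

Rings A and B form a fused bicyclic system (with one sulfur) with 9 sp² atoms and 10 π electrons from ring double bonds plus a heteroatom lone pair. 10 = 4(2)+2, so the system is aromatic and both rings count as aromatic (benzothiophene).
Ring C is planar and fully conjugated; 3 ring double bonds give 6 π electrons. 6 = 4(1)+2, so ring C is aromatic (benzene ring).
Ring D has one sp³ carbon, so it is not fully conjugated — not aromatic (cyclopentene ring).
Ring E is planar and fully conjugated; 2 ring double bonds (4 π electrons) plus a heteroatom lone pair (2) give 6 π electrons. 6 = 4(1)+2, so ring E is aromatic (oxazole).
Aromatic: A, B, C, E. Total: 4.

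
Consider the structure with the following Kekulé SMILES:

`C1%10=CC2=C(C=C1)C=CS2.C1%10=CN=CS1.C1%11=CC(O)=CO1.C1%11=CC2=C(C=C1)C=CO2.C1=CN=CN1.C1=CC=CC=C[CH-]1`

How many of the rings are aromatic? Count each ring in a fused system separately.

The SMILES encodes a six-membered carbon ring with three alternating C=C double bonds, fused to a five-membered ring containing one sulfur and two C=C double bonds; a five-membered ring with a sulfur at position 1 and a nitrogen at position 3 (in a C=N bond), with two double bonds; a five-membered ring of four carbons and one oxygen, with two C=C double bonds; a six-membered carbon ring with three alternating C=C double bonds, fused to a five-membered ring containing one oxygen and two C=C double bonds; a five-membered ring with nitrogens at positions 1 and 3 (one bearing H, one in a C=N bond) and two double bonds; a seven-membered all-carbon ring bearing a negative charge on one carbon, with three C=C double bonds.
The fused 6/5-membered bicyclic (with one sulfur) is a single π system with 9 sp² atoms and 10 π electrons from ring double bonds plus a heteroatom lone pair. 10 = 4(2)+2, so the system is aromatic and both rings count as aromatic (benzothiophene).
The 5-membered ring with one sulfur and one =N– is fully conjugated (every ring atom contributes a p orbital); 2 ring double bonds (4 π electrons) plus a heteroatom lone pair (2) give 6 π electrons. 6 = 4(1)+2, so it is aromatic (thiazole).
The 5-membered ring with one oxygen is planar and fully conjugated; 2 ring double bonds (4 π electrons) plus a heteroatom lone pair (2) give 6 π electrons. That satisfies 4n+2 with n=1, so it is aromatic (furan).
The fused 6/5-membered bicyclic (with one oxygen) is a single π system with 9 sp² atoms and 10 π electrons from ring double bonds plus a heteroatom lone pair. 10 = 4(2)+2, so the system is aromatic and both rings count as aromatic (benzofuran).
The 5-membered ring with two nitrogens (one N–H, one =N–) has a continuous p-orbital overlap around the ring; 2 ring double bonds (4 π electrons) plus a heteroatom lone pair (2) give 6 π electrons. That satisfies 4n+2 with n=1, so it is aromatic (imidazole).
The 7-membered ring has only sp² ring atoms; a planar conformation would have a fully conjugated π system of 8 electrons. But 8 = 4(2), which is 4n not 4n+2, so it is not aromatic (cycloheptatrienyl anion).
7 of the 8 rings are aromatic. Total: 7.

7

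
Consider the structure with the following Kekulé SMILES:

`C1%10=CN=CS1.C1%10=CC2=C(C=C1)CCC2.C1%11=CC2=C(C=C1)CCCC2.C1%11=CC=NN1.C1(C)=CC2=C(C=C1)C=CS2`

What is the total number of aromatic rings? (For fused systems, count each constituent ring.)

The SMILES encodes a five-membered ring with a sulfur at position 1 and a nitrogen at position 3 (in a C=N bond), with two double bonds; a six-membered carbon ring with three alternating C=C double bonds, fused to a saturated five-membered carbon ring; a six-membered carbon ring with three alternating C=C double bonds, fused to a saturated six-membered carbon ring; a five-membered ring with two adjacent nitrogens (one bearing H, one in a double bond) and two double bonds; a six-membered carbon ring with three alternating C=C double bonds, fused to a five-membered ring containing one sulfur and two C=C double bonds.
The 5-membered ring with one sulfur and one =N– is fully conjugated (every ring atom contributes a p orbital); 2 ring double bonds (4 π electrons) plus a heteroatom lone pair (2) give 6 π electrons. 6 = 4(1)+2, so it is aromatic (thiazole).
The 6-membered ring is fully conjugated (every ring atom contributes a p orbital); 3 ring double bonds give 6 π electrons. 6 = 4(1)+2, so it is aromatic (benzene ring).
The 5-membered ring has three sp³ carbons, so it is not fully conjugated — not aromatic (cyclopentane ring).
The second 6-membered ring has a continuous p-orbital overlap around the ring; 3 ring double bonds give 6 π electrons. That satisfies 4n+2 with n=1, so it is aromatic (benzene ring).
The third 6-membered ring has four sp³ carbons, so it is not fully conjugated — not aromatic (cyclohexane ring).
The 5-membered ring with two adjacent nitrogens (one N–H, one =N–) has a continuous p-orbital overlap around the ring; 2 ring double bonds (4 π electrons) plus a heteroatom lone pair (2) give 6 π electrons. 6 = 4(1)+2, so it is aromatic (pyrazole).
The fused 6/5-membered bicyclic (with one sulfur) is a single π system with 9 sp² atoms and 10 π electrons from ring double bonds plus a heteroatom lone pair. 10 = 4(2)+2, so the system is aromatic and both rings count as aromatic (benzothiophene).
6 of the 8 rings are aromatic. Total: 6.

6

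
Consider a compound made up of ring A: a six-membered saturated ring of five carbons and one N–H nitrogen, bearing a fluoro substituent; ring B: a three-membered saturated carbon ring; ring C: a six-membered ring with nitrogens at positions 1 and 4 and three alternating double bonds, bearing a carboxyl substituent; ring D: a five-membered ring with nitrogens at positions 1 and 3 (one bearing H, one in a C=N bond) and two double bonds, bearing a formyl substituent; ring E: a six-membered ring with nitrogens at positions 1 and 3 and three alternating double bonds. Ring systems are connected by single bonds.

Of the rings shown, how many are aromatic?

Ring A has only sp³ atoms, so it is not fully conjugated — not aromatic (piperidine).
Ring B has only sp³ atoms, so it is not fully conjugated — not aromatic (cyclopropane).
Ring C is planar and fully conjugated; 3 ring double bonds give 6 π electrons. 6 = 4(1)+2, so ring C is aromatic (pyrazine).
Ring D has a continuous p-orbital overlap around the ring; 2 ring double bonds (4 π electrons) plus a heteroatom lone pair (2) give 6 π electrons. That satisfies 4n+2 with n=1, so ring D is aromatic (imidazole).
Ring E is planar and fully conjugated; 3 ring double bonds give 6 π electrons. 6 = 4(1)+2, so ring E is aromatic (pyrimidine).
Aromatic: C, D, E. Total: 3.

3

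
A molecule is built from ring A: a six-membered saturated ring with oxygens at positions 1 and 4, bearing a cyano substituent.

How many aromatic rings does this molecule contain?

Ring A has only sp³ atoms, so it is not fully conjugated — not aromatic (1,4-dioxane).

0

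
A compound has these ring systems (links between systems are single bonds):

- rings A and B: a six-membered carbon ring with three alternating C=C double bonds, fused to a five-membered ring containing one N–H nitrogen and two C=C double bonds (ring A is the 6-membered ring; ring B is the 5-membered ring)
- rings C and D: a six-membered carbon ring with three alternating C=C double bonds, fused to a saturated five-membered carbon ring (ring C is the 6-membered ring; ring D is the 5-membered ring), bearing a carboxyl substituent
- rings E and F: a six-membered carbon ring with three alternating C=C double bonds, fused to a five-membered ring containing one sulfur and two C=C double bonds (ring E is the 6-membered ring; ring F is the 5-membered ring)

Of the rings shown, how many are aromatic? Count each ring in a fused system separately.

5

Rings A and B form a fused bicyclic system (with one N–H) with 9 sp² atoms and 10 π electrons from ring double bonds plus a heteroatom lone pair. 10 = 4(2)+2, so the system is aromatic and both rings count as aromatic (indole).
Ring C is planar and fully conjugated; 3 ring double bonds give 6 π electrons. Since 6 = 4n+2 (n=1), ring C is aromatic (benzene ring).
Ring D has three sp³ carbons, so it is not fully conjugated — not aromatic (cyclopentane ring).
Rings E and F form a fused bicyclic system (with one sulfur) with 9 sp² atoms and 10 π electrons from ring double bonds plus a heteroatom lone pair. 10 = 4(2)+2, so the system is aromatic and both rings count as aromatic (benzothiophene).
Aromatic: A, B, C, E, F. Total: 5.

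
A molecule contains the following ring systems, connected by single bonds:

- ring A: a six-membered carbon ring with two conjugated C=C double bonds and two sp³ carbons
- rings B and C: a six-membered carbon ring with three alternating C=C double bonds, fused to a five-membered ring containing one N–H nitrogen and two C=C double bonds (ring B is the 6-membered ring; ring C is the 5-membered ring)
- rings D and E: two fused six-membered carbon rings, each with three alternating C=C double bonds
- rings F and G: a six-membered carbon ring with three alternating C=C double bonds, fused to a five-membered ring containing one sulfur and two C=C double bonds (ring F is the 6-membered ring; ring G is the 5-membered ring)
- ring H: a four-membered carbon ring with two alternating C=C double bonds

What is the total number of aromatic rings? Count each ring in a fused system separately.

Ring A has two sp³ carbons, so it is not fully conjugated — not aromatic (1,3-cyclohexadiene).
Rings B and C form a fused bicyclic system (with one N–H) with 9 sp² atoms and 10 π electrons from ring double bonds plus a heteroatom lone pair. 10 = 4(2)+2, so the system is aromatic and both rings count as aromatic (indole).
Rings D and E form a fused bicyclic system with 10 sp² atoms and 10 π electrons from ring double bonds. 10 = 4(2)+2, so the system is aromatic and both rings count as aromatic (naphthalene).
Rings F and G form a fused bicyclic system (with one sulfur) with 9 sp² atoms and 10 π electrons from ring double bonds plus a heteroatom lone pair. 10 = 4(2)+2, so the system is aromatic and both rings count as aromatic (benzothiophene).
Ring H has only sp² ring atoms; a planar conformation would have a fully conjugated π system of 4 electrons. But 4 = 4(1), which is 4n not 4n+2, so ring H is not aromatic (cyclobutadiene) — cyclobutadiene is antiaromatic and distorts to a rectangle.
Aromatic: B, C, D, E, F, G. Total: 6.

6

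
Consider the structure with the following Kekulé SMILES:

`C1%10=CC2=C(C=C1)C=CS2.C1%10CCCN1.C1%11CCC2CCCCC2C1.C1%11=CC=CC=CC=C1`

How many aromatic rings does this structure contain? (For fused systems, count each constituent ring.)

2

The SMILES encodes a six-membered carbon ring with three alternating C=C double bonds, fused to a five-membered ring containing one sulfur and two C=C double bonds; a five-membered saturated ring of four carbons and one N–H nitrogen; two fused six-membered saturated carbon rings; an eight-membered carbon ring with four alternating C=C double bonds.
The fused 6/5-membered bicyclic (with one sulfur) is a single π system with 9 sp² atoms and 10 π electrons from ring double bonds plus a heteroatom lone pair. 10 = 4(2)+2, so the system is aromatic and both rings count as aromatic (benzothiophene).
The 5-membered ring with one N–H has only sp³ atoms, so it is not fully conjugated — not aromatic (pyrrolidine).
The 6-membered ring has only sp³ atoms, so it is not fully conjugated — not aromatic (cyclohexane ring).
The second 6-membered ring has only sp³ atoms, so it is not fully conjugated — not aromatic (cyclohexane ring).
The 8-membered ring has only sp² ring atoms; a planar conformation would have a fully conjugated π system of 8 electrons. But 8 = 4(2), which is 4n not 4n+2, so it is not aromatic (cyclooctatetraene) — cyclooctatetraene distorts into a non-planar tub to avoid antiaromaticity.
2 of the 6 rings are aromatic. Total: 2.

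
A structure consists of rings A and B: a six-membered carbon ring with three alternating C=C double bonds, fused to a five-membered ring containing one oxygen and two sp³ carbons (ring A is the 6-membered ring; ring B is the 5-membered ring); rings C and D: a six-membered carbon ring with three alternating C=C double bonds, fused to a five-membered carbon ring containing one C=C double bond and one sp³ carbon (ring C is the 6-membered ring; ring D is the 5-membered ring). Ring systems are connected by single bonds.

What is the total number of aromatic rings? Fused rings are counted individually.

Ring A has a continuous p-orbital overlap around the ring; 3 ring double bonds give 6 π electrons. Since 6 = 4n+2 (n=1), ring A is aromatic (benzene ring).
Ring B has two sp³ carbons, so it is not fully conjugated — not aromatic (oxolane ring).
Ring C is planar and fully conjugated; 3 ring double bonds give 6 π electrons. Since 6 = 4n+2 (n=1), ring C is aromatic (benzene ring).
Ring D has one sp³ carbon, so it is not fully conjugated — not aromatic (cyclopentene ring).
Aromatic: A, C. Total: 2.

2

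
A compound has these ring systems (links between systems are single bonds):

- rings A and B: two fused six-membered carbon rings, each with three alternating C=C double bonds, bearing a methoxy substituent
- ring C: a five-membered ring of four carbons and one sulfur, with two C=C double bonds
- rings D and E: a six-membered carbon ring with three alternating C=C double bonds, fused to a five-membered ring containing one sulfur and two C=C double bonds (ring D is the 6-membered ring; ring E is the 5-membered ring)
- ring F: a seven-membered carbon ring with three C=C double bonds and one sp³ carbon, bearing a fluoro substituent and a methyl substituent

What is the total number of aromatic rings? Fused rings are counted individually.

Rings A and B form a fused bicyclic system with 10 sp² atoms and 10 π electrons from ring double bonds. 10 = 4(2)+2, so the system is aromatic and both rings count as aromatic (naphthalene).
Ring C is fully conjugated (every ring atom contributes a p orbital); 2 ring double bonds (4 π electrons) plus a heteroatom lone pair (2) give 6 π electrons. 6 = 4(1)+2, so ring C is aromatic (thiophene).
Rings D and E form a fused bicyclic system (with one sulfur) with 9 sp² atoms and 10 π electrons from ring double bonds plus a heteroatom lone pair. 10 = 4(2)+2, so the system is aromatic and both rings count as aromatic (benzothiophene).
Ring F has one sp³ carbon, so it is not fully conjugated — not aromatic (cycloheptatriene).
Aromatic: A, B, C, D, E. Total: 5.

5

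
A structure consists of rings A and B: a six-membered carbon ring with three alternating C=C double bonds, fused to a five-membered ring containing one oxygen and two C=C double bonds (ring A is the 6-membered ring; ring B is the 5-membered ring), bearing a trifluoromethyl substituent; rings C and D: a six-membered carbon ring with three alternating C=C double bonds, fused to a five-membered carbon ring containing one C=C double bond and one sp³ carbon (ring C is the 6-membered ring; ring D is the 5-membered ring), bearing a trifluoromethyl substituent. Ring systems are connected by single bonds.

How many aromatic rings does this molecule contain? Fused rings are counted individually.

3

Rings A and B form a fused bicyclic system (with one oxygen) with 9 sp² atoms and 10 π electrons from ring double bonds plus a heteroatom lone pair. 10 = 4(2)+2, so the system is aromatic and both rings count as aromatic (benzofuran).
Ring C is planar and fully conjugated; 3 ring double bonds give 6 π electrons. 6 = 4(1)+2, so ring C is aromatic (benzene ring).
Ring D has one sp³ carbon, so it is not fully conjugated — not aromatic (cyclopentene ring).
Aromatic: A, B, C. Total: 3.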